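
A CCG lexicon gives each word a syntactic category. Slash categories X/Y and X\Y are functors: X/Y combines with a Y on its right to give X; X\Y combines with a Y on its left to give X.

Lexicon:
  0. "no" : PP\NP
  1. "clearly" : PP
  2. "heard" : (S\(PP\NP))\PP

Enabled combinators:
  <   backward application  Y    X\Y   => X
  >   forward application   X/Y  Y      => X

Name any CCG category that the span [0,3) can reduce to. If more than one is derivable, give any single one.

[0,3] S   <
  [0,1] "no" : PP\NP
  [1,3] S\(PP\NP)   <
    [1,2] "clearly" : PP
    [2,3] "heard" : (S\(PP\NP))\PP

S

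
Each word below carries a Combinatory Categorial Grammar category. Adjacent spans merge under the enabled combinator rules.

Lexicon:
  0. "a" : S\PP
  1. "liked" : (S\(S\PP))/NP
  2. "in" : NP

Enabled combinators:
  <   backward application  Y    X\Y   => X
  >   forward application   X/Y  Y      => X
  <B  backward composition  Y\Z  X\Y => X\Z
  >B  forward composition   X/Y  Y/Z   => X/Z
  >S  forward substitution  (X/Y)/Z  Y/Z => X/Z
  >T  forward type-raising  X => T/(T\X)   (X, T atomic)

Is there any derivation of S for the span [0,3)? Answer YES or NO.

[0,3] S   <
  [0,1] "a" : S\PP
  [1,3] S\(S\PP)   >
    [1,2] "liked" : (S\(S\PP))/NP
    [2,3] "in" : NP

YES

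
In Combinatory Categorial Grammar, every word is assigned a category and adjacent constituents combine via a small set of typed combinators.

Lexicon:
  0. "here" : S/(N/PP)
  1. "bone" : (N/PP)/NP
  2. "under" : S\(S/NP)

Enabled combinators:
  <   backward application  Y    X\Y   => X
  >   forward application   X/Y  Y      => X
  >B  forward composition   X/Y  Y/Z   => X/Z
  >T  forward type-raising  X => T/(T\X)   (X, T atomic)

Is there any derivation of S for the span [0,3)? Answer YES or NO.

YES

[0,3] S   <
  [0,2] S/NP   >B
    [0,1] "here" : S/(N/PP)
    [1,2] "bone" : (N/PP)/NP
  [2,3] "under" : S\(S/NP)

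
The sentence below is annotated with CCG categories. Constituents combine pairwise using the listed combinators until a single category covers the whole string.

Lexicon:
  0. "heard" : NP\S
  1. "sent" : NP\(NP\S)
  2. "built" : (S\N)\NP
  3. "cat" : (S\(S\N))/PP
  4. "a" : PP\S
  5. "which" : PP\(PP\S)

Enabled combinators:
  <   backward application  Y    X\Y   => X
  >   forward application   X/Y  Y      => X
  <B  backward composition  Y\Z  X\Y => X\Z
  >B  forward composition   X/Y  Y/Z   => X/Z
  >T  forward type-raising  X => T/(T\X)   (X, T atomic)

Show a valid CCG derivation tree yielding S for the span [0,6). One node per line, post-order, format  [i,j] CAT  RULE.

[0,1] NP\S  lex  "heard"
[1,2] NP\(NP\S)  lex  "sent"
[0,2] NP  <  k=1
[2,3] (S\N)\NP  lex  "built"
[0,3] S\N  <  k=2
[3,4] (S\(S\N))/PP  lex  "cat"
[4,5] PP\S  lex  "a"
[5,6] PP\(PP\S)  lex  "which"
[4,6] PP  <  k=5
[3,6] S\(S\N)  >  k=4
[0,6] S  <  k=3

[0,6] S   <
  [0,3] S\N   <
    [0,2] NP   <
      [0,1] "heard" : NP\S
      [1,2] "sent" : NP\(NP\S)
    [2,3] "built" : (S\N)\NP
  [3,6] S\(S\N)   >
    [3,4] "cat" : (S\(S\N))/PP
    [4,6] PP   <
      [4,5] "a" : PP\S
      [5,6] "which" : PP\(PP\S)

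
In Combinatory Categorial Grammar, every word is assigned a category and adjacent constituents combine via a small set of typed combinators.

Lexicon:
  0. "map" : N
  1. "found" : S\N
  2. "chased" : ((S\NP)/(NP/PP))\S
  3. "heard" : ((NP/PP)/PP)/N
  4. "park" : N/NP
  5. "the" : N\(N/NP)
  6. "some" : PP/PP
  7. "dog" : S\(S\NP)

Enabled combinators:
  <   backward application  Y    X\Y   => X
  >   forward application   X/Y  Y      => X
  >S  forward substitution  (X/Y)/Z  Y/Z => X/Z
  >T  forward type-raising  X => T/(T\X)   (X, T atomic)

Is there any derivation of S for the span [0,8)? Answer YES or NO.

YES

[0,8] S   <
  [0,7] S\NP   >
    [0,3] (S\NP)/(NP/PP)   <
      [0,2] S   >
        [0,1] S/(S\N)   >T
          [0,1] "map" : N
        [1,2] "found" : S\N
      [2,3] "chased" : ((S\NP)/(NP/PP))\S
    [3,7] NP/PP   >S
      [3,6] (NP/PP)/PP   >
        [3,4] "heard" : ((NP/PP)/PP)/N
        [4,6] N   <
          [4,5] "park" : N/NP
          [5,6] "the" : N\(N/NP)
      [6,7] "some" : PP/PP
  [7,8] "dog" : S\(S\NP)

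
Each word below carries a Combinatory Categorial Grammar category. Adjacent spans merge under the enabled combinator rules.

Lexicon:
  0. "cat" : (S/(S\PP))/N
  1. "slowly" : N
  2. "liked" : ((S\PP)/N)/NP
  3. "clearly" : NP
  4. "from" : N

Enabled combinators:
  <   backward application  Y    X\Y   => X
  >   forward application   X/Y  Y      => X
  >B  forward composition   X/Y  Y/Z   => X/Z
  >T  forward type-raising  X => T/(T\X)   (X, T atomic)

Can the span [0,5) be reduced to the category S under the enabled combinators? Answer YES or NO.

[0,5] S   >
  [0,2] S/(S\PP)   >
    [0,1] "cat" : (S/(S\PP))/N
    [1,2] "slowly" : N
  [2,5] S\PP   >
    [2,4] (S\PP)/N   >
      [2,3] "liked" : ((S\PP)/N)/NP
      [3,4] "clearly" : NP
    [4,5] "from" : N

YES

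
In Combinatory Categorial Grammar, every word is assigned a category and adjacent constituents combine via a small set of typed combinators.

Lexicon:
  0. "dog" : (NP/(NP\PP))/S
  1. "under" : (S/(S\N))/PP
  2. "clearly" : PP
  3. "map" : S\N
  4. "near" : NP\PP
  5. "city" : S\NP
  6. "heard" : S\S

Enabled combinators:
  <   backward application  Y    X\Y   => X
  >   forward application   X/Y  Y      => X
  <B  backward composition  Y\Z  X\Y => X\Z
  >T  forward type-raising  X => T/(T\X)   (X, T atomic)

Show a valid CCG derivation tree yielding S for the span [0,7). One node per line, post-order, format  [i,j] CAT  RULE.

[0,7] S   <
  [0,5] NP   >
    [0,4] NP/(NP\PP)   >
      [0,1] "dog" : (NP/(NP\PP))/S
      [1,4] S   >
        [1,3] S/(S\N)   >
          [1,2] "under" : (S/(S\N))/PP
          [2,3] "clearly" : PP
        [3,4] "map" : S\N
    [4,5] "near" : NP\PP
  [5,7] S\NP   <B
    [5,6] "city" : S\NP
    [6,7] "heard" : S\S

[0,1] (NP/(NP\PP))/S  lex  "dog"
[1,2] (S/(S\N))/PP  lex  "under"
[2,3] PP  lex  "clearly"
[1,3] S/(S\N)  >  k=2
[3,4] S\N  lex  "map"
[1,4] S  >  k=3
[0,4] NP/(NP\PP)  >  k=1
[4,5] NP\PP  lex  "near"
[0,5] NP  >  k=4
[5,6] S\NP  lex  "city"
[6,7] S\S  lex  "heard"
[5,7] S\NP  <B  k=6
[0,7] S  <  k=5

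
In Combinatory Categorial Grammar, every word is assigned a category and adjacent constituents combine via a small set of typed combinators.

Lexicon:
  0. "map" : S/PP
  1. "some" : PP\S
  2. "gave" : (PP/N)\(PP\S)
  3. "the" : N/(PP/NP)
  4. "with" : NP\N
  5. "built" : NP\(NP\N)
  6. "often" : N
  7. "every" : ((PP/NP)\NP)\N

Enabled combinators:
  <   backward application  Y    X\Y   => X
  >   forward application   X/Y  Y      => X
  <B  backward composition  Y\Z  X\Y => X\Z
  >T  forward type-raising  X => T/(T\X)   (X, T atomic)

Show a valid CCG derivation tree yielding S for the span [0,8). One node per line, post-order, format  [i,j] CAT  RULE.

[0,8] S   >
  [0,1] "map" : S/PP
  [1,8] PP   >
    [1,3] PP/N   <
      [1,2] "some" : PP\S
      [2,3] "gave" : (PP/N)\(PP\S)
    [3,8] N   >
      [3,4] "the" : N/(PP/NP)
      [4,8] PP/NP   <
        [4,6] NP   <
          [4,5] "with" : NP\N
          [5,6] "built" : NP\(NP\N)
        [6,8] (PP/NP)\NP   <
          [6,7] "often" : N
          [7,8] "every" : ((PP/NP)\NP)\N

[0,1] S/PP  lex  "map"
[1,2] PP\S  lex  "some"
[2,3] (PP/N)\(PP\S)  lex  "gave"
[1,3] PP/N  <  k=2
[3,4] N/(PP/NP)  lex  "the"
[4,5] NP\N  lex  "with"
[5,6] NP\(NP\N)  lex  "built"
[4,6] NP  <  k=5
[6,7] N  lex  "often"
[7,8] ((PP/NP)\NP)\N  lex  "every"
[6,8] (PP/NP)\NP  <  k=7
[4,8] PP/NP  <  k=6
[3,8] N  >  k=4
[1,8] PP  >  k=3
[0,8] S  >  k=1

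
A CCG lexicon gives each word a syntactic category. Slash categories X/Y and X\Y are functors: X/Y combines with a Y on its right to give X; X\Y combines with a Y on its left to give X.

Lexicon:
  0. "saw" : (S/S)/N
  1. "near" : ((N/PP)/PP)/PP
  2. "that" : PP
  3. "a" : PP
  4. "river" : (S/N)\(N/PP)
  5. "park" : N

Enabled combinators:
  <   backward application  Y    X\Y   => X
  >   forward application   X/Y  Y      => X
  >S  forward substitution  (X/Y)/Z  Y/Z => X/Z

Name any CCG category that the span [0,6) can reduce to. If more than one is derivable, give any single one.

S

[0,6] S   >
  [0,5] S/N   >S
    [0,1] "saw" : (S/S)/N
    [1,5] S/N   <
      [1,4] N/PP   >
        [1,3] (N/PP)/PP   >
          [1,2] "near" : ((N/PP)/PP)/PP
          [2,3] "that" : PP
        [3,4] "a" : PP
      [4,5] "river" : (S/N)\(N/PP)
  [5,6] "park" : N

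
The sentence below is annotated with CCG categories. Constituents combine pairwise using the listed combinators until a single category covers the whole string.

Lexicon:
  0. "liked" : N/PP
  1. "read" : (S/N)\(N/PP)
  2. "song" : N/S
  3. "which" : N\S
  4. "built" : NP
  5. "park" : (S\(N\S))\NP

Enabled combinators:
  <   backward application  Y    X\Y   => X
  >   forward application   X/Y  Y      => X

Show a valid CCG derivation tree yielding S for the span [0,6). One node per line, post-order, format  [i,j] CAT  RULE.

[0,1] N/PP  lex  "liked"
[1,2] (S/N)\(N/PP)  lex  "read"
[0,2] S/N  <  k=1
[2,3] N/S  lex  "song"
[3,4] N\S  lex  "which"
[4,5] NP  lex  "built"
[5,6] (S\(N\S))\NP  lex  "park"
[4,6] S\(N\S)  <  k=5
[3,6] S  <  k=4
[2,6] N  >  k=3
[0,6] S  >  k=2

[0,6] S   >
  [0,2] S/N   <
    [0,1] "liked" : N/PP
    [1,2] "read" : (S/N)\(N/PP)
  [2,6] N   >
    [2,3] "song" : N/S
    [3,6] S   <
      [3,4] "which" : N\S
      [4,6] S\(N\S)   <
        [4,5] "built" : NP
        [5,6] "park" : (S\(N\S))\NP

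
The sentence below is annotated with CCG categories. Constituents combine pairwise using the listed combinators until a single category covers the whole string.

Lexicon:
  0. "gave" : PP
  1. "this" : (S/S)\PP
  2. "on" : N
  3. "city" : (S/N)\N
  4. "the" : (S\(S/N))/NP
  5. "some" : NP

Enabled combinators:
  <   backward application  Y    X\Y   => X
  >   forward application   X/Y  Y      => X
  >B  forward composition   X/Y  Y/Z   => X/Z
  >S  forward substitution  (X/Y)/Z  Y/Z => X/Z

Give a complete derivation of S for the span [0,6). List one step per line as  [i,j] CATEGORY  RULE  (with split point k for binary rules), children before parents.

[0,6] S   <
  [0,4] S/N   >B
    [0,2] S/S   <
      [0,1] "gave" : PP
      [1,2] "this" : (S/S)\PP
    [2,4] S/N   <
      [2,3] "on" : N
      [3,4] "city" : (S/N)\N
  [4,6] S\(S/N)   >
    [4,5] "the" : (S\(S/N))/NP
    [5,6] "some" : NP

[0,1] PP  lex  "gave"
[1,2] (S/S)\PP  lex  "this"
[0,2] S/S  <  k=1
[2,3] N  lex  "on"
[3,4] (S/N)\N  lex  "city"
[2,4] S/N  <  k=3
[0,4] S/N  >B  k=2
[4,5] (S\(S/N))/NP  lex  "the"
[5,6] NP  lex  "some"
[4,6] S\(S/N)  >  k=5
[0,6] S  <  k=4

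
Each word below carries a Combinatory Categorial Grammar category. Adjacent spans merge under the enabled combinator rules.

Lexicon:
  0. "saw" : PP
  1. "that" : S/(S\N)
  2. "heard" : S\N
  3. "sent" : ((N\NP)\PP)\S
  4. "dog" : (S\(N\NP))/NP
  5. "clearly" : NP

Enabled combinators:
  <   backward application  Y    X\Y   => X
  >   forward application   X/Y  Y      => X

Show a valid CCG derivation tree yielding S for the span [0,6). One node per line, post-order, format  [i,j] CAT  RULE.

[0,6] S   <
  [0,4] N\NP   <
    [0,1] "saw" : PP
    [1,4] (N\NP)\PP   <
      [1,3] S   >
        [1,2] "that" : S/(S\N)
        [2,3] "heard" : S\N
      [3,4] "sent" : ((N\NP)\PP)\S
  [4,6] S\(N\NP)   >
    [4,5] "dog" : (S\(N\NP))/NP
    [5,6] "clearly" : NP

[0,1] PP  lex  "saw"
[1,2] S/(S\N)  lex  "that"
[2,3] S\N  lex  "heard"
[1,3] S  >  k=2
[3,4] ((N\NP)\PP)\S  lex  "sent"
[1,4] (N\NP)\PP  <  k=3
[0,4] N\NP  <  k=1
[4,5] (S\(N\NP))/NP  lex  "dog"
[5,6] NP  lex  "clearly"
[4,6] S\(N\NP)  >  k=5
[0,6] S  <  k=4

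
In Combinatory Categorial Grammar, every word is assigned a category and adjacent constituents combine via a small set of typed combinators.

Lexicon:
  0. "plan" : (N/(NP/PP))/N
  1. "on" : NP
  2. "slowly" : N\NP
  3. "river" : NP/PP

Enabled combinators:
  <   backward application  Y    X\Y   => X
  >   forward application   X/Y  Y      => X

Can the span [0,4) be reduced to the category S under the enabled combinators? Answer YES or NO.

NO

(N/(NP/PP))/N NP N\NP NP/PP
CKY chart[0,4] = {N}; S ∉ chart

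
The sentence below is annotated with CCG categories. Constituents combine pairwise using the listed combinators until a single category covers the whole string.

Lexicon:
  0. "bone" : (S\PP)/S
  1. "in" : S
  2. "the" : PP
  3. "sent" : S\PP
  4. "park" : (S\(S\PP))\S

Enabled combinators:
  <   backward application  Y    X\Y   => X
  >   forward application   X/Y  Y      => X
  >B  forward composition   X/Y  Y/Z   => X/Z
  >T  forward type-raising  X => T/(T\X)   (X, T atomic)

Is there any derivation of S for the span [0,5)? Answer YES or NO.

[0,5] S   <
  [0,2] S\PP   >
    [0,1] "bone" : (S\PP)/S
    [1,2] "in" : S
  [2,5] S\(S\PP)   <
    [2,4] S   >
      [2,3] S/(S\PP)   >T
        [2,3] "the" : PP
      [3,4] "sent" : S\PP
    [4,5] "park" : (S\(S\PP))\S

YES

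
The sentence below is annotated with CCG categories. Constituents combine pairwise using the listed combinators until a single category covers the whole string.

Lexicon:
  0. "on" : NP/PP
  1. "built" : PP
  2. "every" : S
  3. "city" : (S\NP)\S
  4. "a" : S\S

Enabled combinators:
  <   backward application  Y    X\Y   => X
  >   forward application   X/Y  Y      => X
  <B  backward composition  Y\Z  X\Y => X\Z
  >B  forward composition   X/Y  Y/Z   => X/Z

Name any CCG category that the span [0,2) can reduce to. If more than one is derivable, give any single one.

[0,5] S   <
  [0,2] NP   >
    [0,1] "on" : NP/PP
    [1,2] "built" : PP
  [2,5] S\NP   <B
    [2,4] S\NP   <
      [2,3] "every" : S
      [3,4] "city" : (S\NP)\S
    [4,5] "a" : S\S

NP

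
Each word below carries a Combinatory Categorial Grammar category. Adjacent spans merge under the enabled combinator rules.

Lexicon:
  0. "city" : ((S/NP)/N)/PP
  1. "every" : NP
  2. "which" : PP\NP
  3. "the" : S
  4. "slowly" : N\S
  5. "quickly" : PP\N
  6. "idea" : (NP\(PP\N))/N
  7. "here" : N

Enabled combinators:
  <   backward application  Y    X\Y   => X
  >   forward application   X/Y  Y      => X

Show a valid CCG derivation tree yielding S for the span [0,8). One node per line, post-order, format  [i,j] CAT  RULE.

[0,8] S   >
  [0,5] S/NP   >
    [0,3] (S/NP)/N   >
      [0,1] "city" : ((S/NP)/N)/PP
      [1,3] PP   <
        [1,2] "every" : NP
        [2,3] "which" : PP\NP
    [3,5] N   <
      [3,4] "the" : S
      [4,5] "slowly" : N\S
  [5,8] NP   <
    [5,6] "quickly" : PP\N
    [6,8] NP\(PP\N)   >
      [6,7] "idea" : (NP\(PP\N))/N
      [7,8] "here" : N

[0,1] ((S/NP)/N)/PP  lex  "city"
[1,2] NP  lex  "every"
[2,3] PP\NP  lex  "which"
[1,3] PP  <  k=2
[0,3] (S/NP)/N  >  k=1
[3,4] S  lex  "the"
[4,5] N\S  lex  "slowly"
[3,5] N  <  k=4
[0,5] S/NP  >  k=3
[5,6] PP\N  lex  "quickly"
[6,7] (NP\(PP\N))/N  lex  "idea"
[7,8] N  lex  "here"
[6,8] NP\(PP\N)  >  k=7
[5,8] NP  <  k=6
[0,8] S  >  k=5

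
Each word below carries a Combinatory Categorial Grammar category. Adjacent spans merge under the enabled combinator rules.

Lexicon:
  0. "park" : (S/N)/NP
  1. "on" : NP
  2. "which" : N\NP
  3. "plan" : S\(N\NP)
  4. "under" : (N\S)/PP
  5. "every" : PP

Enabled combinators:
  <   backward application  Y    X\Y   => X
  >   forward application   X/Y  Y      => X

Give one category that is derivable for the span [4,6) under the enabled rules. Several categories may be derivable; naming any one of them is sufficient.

N\S

[0,6] S   >
  [0,2] S/N   >
    [0,1] "park" : (S/N)/NP
    [1,2] "on" : NP
  [2,6] N   <
    [2,4] S   <
      [2,3] "which" : N\NP
      [3,4] "plan" : S\(N\NP)
    [4,6] N\S   >
      [4,5] "under" : (N\S)/PP
      [5,6] "every" : PP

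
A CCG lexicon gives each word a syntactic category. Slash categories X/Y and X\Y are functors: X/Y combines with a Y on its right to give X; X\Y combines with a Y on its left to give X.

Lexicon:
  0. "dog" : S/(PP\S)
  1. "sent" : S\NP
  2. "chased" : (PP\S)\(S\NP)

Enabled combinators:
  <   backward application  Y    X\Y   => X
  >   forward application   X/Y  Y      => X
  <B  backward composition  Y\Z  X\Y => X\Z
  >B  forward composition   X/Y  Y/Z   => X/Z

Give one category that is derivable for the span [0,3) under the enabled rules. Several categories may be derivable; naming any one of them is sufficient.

S

[0,3] S   >
  [0,1] "dog" : S/(PP\S)
  [1,3] PP\S   <
    [1,2] "sent" : S\NP
    [2,3] "chased" : (PP\S)\(S\NP)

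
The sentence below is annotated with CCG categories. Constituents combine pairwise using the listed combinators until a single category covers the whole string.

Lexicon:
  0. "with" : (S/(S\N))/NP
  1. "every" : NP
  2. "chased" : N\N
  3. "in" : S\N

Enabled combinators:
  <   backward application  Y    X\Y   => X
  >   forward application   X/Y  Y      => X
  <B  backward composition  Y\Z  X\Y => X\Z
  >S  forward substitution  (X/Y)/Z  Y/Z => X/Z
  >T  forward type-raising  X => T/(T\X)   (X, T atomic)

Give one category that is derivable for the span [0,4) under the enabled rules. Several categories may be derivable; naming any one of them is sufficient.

S

[0,4] S   >
  [0,2] S/(S\N)   >
    [0,1] "with" : (S/(S\N))/NP
    [1,2] "every" : NP
  [2,4] S\N   <B
    [2,3] "chased" : N\N
    [3,4] "in" : S\N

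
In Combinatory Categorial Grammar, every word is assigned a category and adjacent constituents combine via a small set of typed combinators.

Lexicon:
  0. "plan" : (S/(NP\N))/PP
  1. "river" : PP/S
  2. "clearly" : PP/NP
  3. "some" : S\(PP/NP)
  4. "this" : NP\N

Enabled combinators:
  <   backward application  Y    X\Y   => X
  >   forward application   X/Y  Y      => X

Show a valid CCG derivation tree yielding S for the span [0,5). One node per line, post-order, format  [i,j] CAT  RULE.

[0,5] S   >
  [0,4] S/(NP\N)   >
    [0,1] "plan" : (S/(NP\N))/PP
    [1,4] PP   >
      [1,2] "river" : PP/S
      [2,4] S   <
        [2,3] "clearly" : PP/NP
        [3,4] "some" : S\(PP/NP)
  [4,5] "this" : NP\N

[0,1] (S/(NP\N))/PP  lex  "plan"
[1,2] PP/S  lex  "river"
[2,3] PP/NP  lex  "clearly"
[3,4] S\(PP/NP)  lex  "some"
[2,4] S  <  k=3
[1,4] PP  >  k=2
[0,4] S/(NP\N)  >  k=1
[4,5] NP\N  lex  "this"
[0,5] S  >  k=4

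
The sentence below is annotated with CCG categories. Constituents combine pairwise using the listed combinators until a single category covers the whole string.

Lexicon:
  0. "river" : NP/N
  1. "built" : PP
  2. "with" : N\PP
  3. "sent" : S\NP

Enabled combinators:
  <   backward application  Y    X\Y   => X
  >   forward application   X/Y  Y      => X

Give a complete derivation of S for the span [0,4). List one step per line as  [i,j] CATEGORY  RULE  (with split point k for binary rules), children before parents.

[0,4] S   <
  [0,3] NP   >
    [0,1] "river" : NP/N
    [1,3] N   <
      [1,2] "built" : PP
      [2,3] "with" : N\PP
  [3,4] "sent" : S\NP

[0,1] NP/N  lex  "river"
[1,2] PP  lex  "built"
[2,3] N\PP  lex  "with"
[1,3] N  <  k=2
[0,3] NP  >  k=1
[3,4] S\NP  lex  "sent"
[0,4] S  <  k=3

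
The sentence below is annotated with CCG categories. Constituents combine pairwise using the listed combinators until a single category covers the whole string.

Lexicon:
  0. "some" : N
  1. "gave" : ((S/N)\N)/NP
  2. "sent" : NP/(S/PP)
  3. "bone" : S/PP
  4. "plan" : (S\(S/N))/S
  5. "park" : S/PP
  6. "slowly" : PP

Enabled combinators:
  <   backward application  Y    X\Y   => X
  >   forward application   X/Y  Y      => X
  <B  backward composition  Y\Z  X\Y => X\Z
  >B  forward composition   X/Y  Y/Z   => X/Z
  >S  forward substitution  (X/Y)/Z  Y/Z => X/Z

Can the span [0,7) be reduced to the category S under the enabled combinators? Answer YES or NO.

YES

[0,7] S   <
  [0,4] S/N   <
    [0,1] "some" : N
    [1,4] (S/N)\N   >
      [1,2] "gave" : ((S/N)\N)/NP
      [2,4] NP   >
        [2,3] "sent" : NP/(S/PP)
        [3,4] "bone" : S/PP
  [4,7] S\(S/N)   >
    [4,5] "plan" : (S\(S/N))/S
    [5,7] S   >
      [5,6] "park" : S/PP
      [6,7] "slowly" : PP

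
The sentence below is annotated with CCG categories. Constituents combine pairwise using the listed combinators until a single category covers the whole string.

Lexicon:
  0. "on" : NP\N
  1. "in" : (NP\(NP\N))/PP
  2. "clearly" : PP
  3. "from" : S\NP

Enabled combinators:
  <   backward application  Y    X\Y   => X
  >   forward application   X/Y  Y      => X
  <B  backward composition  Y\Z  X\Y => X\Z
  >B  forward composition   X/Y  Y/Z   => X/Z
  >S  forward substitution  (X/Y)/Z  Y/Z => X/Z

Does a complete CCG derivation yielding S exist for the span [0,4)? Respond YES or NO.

YES

[0,4] S   <
  [0,3] NP   <
    [0,1] "on" : NP\N
    [1,3] NP\(NP\N)   >
      [1,2] "in" : (NP\(NP\N))/PP
      [2,3] "clearly" : PP
  [3,4] "from" : S\NP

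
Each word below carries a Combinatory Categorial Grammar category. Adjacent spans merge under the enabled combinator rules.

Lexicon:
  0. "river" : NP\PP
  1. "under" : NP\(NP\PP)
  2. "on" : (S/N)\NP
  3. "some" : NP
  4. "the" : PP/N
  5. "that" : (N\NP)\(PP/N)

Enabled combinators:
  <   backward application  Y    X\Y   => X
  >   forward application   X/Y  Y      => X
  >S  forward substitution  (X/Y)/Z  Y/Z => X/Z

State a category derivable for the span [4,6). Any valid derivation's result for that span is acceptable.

[0,6] S   >
  [0,3] S/N   <
    [0,2] NP   <
      [0,1] "river" : NP\PP
      [1,2] "under" : NP\(NP\PP)
    [2,3] "on" : (S/N)\NP
  [3,6] N   <
    [3,4] "some" : NP
    [4,6] N\NP   <
      [4,5] "the" : PP/N
      [5,6] "that" : (N\NP)\(PP/N)

N\NP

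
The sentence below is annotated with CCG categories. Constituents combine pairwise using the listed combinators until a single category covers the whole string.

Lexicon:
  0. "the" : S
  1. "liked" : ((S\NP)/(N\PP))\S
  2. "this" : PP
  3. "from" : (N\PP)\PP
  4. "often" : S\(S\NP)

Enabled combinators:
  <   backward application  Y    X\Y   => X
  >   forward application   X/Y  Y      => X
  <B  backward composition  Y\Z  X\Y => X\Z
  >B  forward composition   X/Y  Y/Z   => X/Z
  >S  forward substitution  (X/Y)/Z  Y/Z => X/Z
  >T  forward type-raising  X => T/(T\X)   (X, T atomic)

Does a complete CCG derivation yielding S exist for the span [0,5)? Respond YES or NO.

[0,5] S   <
  [0,4] S\NP   >
    [0,2] (S\NP)/(N\PP)   <
      [0,1] "the" : S
      [1,2] "liked" : ((S\NP)/(N\PP))\S
    [2,4] N\PP   <
      [2,3] "this" : PP
      [3,4] "from" : (N\PP)\PP
  [4,5] "often" : S\(S\NP)

YES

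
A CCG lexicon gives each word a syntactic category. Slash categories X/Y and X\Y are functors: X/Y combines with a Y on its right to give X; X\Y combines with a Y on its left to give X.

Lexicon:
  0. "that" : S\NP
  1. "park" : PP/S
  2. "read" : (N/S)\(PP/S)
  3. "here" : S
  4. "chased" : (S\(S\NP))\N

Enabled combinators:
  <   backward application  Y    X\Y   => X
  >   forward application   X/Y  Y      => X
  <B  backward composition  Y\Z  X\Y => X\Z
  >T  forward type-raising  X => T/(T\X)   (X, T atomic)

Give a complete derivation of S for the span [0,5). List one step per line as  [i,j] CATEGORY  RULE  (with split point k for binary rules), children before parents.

[0,5] S   <
  [0,1] "that" : S\NP
  [1,5] S\(S\NP)   <
    [1,4] N   >
      [1,3] N/S   <
        [1,2] "park" : PP/S
        [2,3] "read" : (N/S)\(PP/S)
      [3,4] "here" : S
    [4,5] "chased" : (S\(S\NP))\N

[0,1] S\NP  lex  "that"
[1,2] PP/S  lex  "park"
[2,3] (N/S)\(PP/S)  lex  "read"
[1,3] N/S  <  k=2
[3,4] S  lex  "here"
[1,4] N  >  k=3
[4,5] (S\(S\NP))\N  lex  "chased"
[1,5] S\(S\NP)  <  k=4
[0,5] S  <  k=1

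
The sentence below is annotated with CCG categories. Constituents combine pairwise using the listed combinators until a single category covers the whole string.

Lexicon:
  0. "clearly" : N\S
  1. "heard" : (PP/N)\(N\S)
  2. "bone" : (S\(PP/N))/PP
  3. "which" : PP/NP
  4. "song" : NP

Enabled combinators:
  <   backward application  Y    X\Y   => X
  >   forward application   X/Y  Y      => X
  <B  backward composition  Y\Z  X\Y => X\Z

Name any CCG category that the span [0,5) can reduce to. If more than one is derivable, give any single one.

S

[0,5] S   <
  [0,2] PP/N   <
    [0,1] "clearly" : N\S
    [1,2] "heard" : (PP/N)\(N\S)
  [2,5] S\(PP/N)   >
    [2,3] "bone" : (S\(PP/N))/PP
    [3,5] PP   >
      [3,4] "which" : PP/NP
      [4,5] "song" : NP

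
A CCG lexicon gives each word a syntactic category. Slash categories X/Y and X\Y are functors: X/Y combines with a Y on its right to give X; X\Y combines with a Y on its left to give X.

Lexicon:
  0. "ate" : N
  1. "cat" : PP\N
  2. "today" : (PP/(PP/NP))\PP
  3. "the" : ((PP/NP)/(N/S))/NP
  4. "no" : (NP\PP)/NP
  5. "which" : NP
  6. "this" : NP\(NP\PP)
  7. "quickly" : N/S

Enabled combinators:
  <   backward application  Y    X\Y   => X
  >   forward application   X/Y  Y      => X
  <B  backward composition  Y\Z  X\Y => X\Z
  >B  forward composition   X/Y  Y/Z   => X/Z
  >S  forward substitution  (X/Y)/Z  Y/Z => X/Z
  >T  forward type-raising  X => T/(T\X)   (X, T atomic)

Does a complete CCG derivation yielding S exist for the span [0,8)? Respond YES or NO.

N PP\N (PP/(PP/NP))\PP ((PP/NP)/(N/S))/NP (NP\PP)/NP NP NP\(NP\PP) N/S
CKY chart[0,8] = {N/(N\PP), NP/(NP\PP), PP, PP/(PP\PP), S/(S\PP)}; S ∉ chart

NO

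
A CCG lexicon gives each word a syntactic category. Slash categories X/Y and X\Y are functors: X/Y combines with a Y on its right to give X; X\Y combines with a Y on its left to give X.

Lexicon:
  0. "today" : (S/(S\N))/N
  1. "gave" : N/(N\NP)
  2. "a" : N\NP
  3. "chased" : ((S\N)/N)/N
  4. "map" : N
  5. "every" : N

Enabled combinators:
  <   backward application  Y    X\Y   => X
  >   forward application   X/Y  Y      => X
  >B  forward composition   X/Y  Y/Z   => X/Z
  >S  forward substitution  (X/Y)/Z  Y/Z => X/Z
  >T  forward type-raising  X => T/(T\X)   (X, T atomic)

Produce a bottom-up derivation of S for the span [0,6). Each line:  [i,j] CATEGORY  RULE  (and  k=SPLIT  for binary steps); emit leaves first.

[0,1] (S/(S\N))/N  lex  "today"
[1,2] N/(N\NP)  lex  "gave"
[2,3] N\NP  lex  "a"
[1,3] N  >  k=2
[0,3] S/(S\N)  >  k=1
[3,4] ((S\N)/N)/N  lex  "chased"
[4,5] N  lex  "map"
[3,5] (S\N)/N  >  k=4
[5,6] N  lex  "every"
[3,6] S\N  >  k=5
[0,6] S  >  k=3

[0,6] S   >
  [0,3] S/(S\N)   >
    [0,1] "today" : (S/(S\N))/N
    [1,3] N   >
      [1,2] "gave" : N/(N\NP)
      [2,3] "a" : N\NP
  [3,6] S\N   >
    [3,5] (S\N)/N   >
      [3,4] "chased" : ((S\N)/N)/N
      [4,5] "map" : N
    [5,6] "every" : N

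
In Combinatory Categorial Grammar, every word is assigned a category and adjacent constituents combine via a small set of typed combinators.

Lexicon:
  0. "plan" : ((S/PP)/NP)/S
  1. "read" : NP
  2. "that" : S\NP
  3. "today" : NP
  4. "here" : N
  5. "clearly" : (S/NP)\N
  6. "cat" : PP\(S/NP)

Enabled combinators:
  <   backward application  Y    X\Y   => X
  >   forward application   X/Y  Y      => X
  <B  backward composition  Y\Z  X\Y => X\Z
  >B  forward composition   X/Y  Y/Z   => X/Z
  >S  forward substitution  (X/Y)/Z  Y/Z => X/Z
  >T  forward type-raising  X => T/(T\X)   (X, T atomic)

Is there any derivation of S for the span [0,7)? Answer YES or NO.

[0,7] S   >
  [0,4] S/PP   >
    [0,3] (S/PP)/NP   >
      [0,1] "plan" : ((S/PP)/NP)/S
      [1,3] S   >
        [1,2] S/(S\NP)   >T
          [1,2] "read" : NP
        [2,3] "that" : S\NP
    [3,4] "today" : NP
  [4,7] PP   >
    [4,5] PP/(PP\N)   >T
      [4,5] "here" : N
    [5,7] PP\N   <B
      [5,6] "clearly" : (S/NP)\N
      [6,7] "cat" : PP\(S/NP)

YES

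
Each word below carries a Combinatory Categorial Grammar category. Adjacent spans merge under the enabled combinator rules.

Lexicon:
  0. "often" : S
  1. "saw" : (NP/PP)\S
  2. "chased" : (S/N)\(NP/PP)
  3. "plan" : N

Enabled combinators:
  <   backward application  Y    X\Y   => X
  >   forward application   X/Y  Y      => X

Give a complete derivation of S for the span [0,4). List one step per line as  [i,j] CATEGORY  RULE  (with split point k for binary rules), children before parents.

[0,4] S   >
  [0,3] S/N   <
    [0,2] NP/PP   <
      [0,1] "often" : S
      [1,2] "saw" : (NP/PP)\S
    [2,3] "chased" : (S/N)\(NP/PP)
  [3,4] "plan" : N

[0,1] S  lex  "often"
[1,2] (NP/PP)\S  lex  "saw"
[0,2] NP/PP  <  k=1
[2,3] (S/N)\(NP/PP)  lex  "chased"
[0,3] S/N  <  k=2
[3,4] N  lex  "plan"
[0,4] S  >  k=3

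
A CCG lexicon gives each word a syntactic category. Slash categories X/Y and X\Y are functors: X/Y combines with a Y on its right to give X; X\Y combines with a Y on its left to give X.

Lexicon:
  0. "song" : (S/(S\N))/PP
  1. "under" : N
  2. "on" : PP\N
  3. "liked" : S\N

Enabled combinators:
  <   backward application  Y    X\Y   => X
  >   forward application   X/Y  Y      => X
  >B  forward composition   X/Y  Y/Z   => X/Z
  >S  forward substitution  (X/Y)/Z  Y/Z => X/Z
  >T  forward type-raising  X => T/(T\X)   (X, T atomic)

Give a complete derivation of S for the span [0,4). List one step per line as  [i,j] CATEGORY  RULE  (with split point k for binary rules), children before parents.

[0,4] S   >
  [0,3] S/(S\N)   >
    [0,1] "song" : (S/(S\N))/PP
    [1,3] PP   >
      [1,2] PP/(PP\N)   >T
        [1,2] "under" : N
      [2,3] "on" : PP\N
  [3,4] "liked" : S\N

[0,1] (S/(S\N))/PP  lex  "song"
[1,2] N  lex  "under"
[1,2] PP/(PP\N)  >T
[2,3] PP\N  lex  "on"
[1,3] PP  >  k=2
[0,3] S/(S\N)  >  k=1
[3,4] S\N  lex  "liked"
[0,4] S  >  k=3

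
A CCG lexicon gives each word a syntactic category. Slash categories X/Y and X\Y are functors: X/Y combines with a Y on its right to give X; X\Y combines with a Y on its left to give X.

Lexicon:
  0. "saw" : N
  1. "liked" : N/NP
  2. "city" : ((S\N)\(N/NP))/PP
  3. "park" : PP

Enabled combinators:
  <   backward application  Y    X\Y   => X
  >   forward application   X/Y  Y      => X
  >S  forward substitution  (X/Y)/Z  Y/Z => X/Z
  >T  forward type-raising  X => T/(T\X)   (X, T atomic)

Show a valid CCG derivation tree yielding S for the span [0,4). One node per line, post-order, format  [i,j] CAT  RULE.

[0,4] S   >
  [0,1] S/(S\N)   >T
    [0,1] "saw" : N
  [1,4] S\N   <
    [1,2] "liked" : N/NP
    [2,4] (S\N)\(N/NP)   >
      [2,3] "city" : ((S\N)\(N/NP))/PP
      [3,4] "park" : PP

[0,1] N  lex  "saw"
[0,1] S/(S\N)  >T
[1,2] N/NP  lex  "liked"
[2,3] ((S\N)\(N/NP))/PP  lex  "city"
[3,4] PP  lex  "park"
[2,4] (S\N)\(N/NP)  >  k=3
[1,4] S\N  <  k=2
[0,4] S  >  k=1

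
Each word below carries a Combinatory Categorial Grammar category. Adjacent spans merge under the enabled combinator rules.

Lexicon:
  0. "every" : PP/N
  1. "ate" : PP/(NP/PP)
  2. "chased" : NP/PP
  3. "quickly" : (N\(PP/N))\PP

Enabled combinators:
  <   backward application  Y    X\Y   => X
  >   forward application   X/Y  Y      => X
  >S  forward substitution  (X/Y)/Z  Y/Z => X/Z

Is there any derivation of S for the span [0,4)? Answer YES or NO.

NO

PP/N PP/(NP/PP) NP/PP (N\(PP/N))\PP
CKY chart[0,4] = {N}; S ∉ chart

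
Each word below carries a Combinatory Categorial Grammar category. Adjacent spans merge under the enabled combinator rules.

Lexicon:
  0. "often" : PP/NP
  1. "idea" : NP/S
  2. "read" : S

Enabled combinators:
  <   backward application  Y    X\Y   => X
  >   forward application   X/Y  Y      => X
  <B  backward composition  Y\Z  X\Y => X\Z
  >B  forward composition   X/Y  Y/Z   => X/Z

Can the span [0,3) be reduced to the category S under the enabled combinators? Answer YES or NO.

PP/NP NP/S S
CKY chart[0,3] = {PP}; S ∉ chart

NO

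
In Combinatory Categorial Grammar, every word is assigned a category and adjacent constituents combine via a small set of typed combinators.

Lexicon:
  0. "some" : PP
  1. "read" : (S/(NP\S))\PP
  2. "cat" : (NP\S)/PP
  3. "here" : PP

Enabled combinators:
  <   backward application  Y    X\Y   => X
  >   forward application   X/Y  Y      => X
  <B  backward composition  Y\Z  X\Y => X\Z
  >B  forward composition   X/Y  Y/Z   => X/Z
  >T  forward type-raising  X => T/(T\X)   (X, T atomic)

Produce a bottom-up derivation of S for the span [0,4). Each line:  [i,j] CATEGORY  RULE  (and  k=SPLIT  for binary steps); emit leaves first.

[0,1] PP  lex  "some"
[1,2] (S/(NP\S))\PP  lex  "read"
[0,2] S/(NP\S)  <  k=1
[2,3] (NP\S)/PP  lex  "cat"
[3,4] PP  lex  "here"
[2,4] NP\S  >  k=3
[0,4] S  >  k=2

[0,4] S   >
  [0,2] S/(NP\S)   <
    [0,1] "some" : PP
    [1,2] "read" : (S/(NP\S))\PP
  [2,4] NP\S   >
    [2,3] "cat" : (NP\S)/PP
    [3,4] "here" : PP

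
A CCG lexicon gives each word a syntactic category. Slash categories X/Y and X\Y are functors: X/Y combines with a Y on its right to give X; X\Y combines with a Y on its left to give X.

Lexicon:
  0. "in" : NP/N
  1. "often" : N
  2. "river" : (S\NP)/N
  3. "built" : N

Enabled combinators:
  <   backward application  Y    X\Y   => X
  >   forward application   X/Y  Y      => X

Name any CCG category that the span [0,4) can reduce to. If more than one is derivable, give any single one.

[0,4] S   <
  [0,2] NP   >
    [0,1] "in" : NP/N
    [1,2] "often" : N
  [2,4] S\NP   >
    [2,3] "river" : (S\NP)/N
    [3,4] "built" : N

S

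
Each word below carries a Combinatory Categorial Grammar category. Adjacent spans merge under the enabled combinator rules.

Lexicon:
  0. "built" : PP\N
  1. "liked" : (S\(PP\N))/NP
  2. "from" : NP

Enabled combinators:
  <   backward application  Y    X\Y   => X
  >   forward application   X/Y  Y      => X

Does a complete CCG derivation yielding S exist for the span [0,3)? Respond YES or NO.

[0,3] S   <
  [0,1] "built" : PP\N
  [1,3] S\(PP\N)   >
    [1,2] "liked" : (S\(PP\N))/NP
    [2,3] "from" : NP

YES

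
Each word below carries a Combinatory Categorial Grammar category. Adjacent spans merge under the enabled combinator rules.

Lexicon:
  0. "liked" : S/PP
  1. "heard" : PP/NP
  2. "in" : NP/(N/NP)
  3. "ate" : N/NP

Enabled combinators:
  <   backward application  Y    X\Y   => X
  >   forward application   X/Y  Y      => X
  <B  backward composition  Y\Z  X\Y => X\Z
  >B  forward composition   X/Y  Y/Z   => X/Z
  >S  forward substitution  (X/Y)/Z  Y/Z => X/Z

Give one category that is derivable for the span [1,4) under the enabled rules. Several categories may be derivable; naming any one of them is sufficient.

[0,4] S   >
  [0,1] "liked" : S/PP
  [1,4] PP   >
    [1,2] "heard" : PP/NP
    [2,4] NP   >
      [2,3] "in" : NP/(N/NP)
      [3,4] "ate" : N/NP

PP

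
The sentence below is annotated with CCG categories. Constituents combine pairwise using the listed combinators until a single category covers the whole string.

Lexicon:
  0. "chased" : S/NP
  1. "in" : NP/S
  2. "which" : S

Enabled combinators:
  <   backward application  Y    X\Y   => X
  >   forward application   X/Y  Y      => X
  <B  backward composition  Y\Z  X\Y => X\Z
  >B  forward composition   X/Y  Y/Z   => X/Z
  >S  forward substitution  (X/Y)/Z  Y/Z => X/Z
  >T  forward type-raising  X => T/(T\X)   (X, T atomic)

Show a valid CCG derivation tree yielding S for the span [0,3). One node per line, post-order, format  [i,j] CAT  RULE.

[0,3] S   >
  [0,1] "chased" : S/NP
  [1,3] NP   >
    [1,2] "in" : NP/S
    [2,3] "which" : S

[0,1] S/NP  lex  "chased"
[1,2] NP/S  lex  "in"
[2,3] S  lex  "which"
[1,3] NP  >  k=2
[0,3] S  >  k=1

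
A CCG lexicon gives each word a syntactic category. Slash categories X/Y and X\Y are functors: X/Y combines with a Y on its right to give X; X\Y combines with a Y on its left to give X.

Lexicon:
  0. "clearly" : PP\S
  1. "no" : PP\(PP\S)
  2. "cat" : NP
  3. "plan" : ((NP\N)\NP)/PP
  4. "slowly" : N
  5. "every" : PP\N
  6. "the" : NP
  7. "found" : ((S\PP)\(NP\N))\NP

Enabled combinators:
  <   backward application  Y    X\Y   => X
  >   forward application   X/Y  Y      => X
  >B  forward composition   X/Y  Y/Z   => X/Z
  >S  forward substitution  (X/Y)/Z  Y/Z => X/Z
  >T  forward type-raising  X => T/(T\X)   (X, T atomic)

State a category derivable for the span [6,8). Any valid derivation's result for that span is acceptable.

[0,8] S   <
  [0,2] PP   <
    [0,1] "clearly" : PP\S
    [1,2] "no" : PP\(PP\S)
  [2,8] S\PP   <
    [2,6] NP\N   <
      [2,3] "cat" : NP
      [3,6] (NP\N)\NP   >
        [3,4] "plan" : ((NP\N)\NP)/PP
        [4,6] PP   >
          [4,5] PP/(PP\N)   >T
            [4,5] "slowly" : N
          [5,6] "every" : PP\N
    [6,8] (S\PP)\(NP\N)   <
      [6,7] "the" : NP
      [7,8] "found" : ((S\PP)\(NP\N))\NP

(S\PP)\(NP\N)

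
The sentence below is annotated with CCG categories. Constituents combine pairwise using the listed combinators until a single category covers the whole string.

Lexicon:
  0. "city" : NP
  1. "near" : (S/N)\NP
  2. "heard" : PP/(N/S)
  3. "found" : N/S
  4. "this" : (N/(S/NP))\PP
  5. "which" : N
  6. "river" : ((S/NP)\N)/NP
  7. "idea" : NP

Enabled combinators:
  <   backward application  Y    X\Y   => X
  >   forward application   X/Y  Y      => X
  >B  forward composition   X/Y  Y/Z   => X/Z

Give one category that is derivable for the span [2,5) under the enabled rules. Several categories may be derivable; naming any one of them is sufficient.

[0,8] S   >
  [0,2] S/N   <
    [0,1] "city" : NP
    [1,2] "near" : (S/N)\NP
  [2,8] N   >
    [2,5] N/(S/NP)   <
      [2,4] PP   >
        [2,3] "heard" : PP/(N/S)
        [3,4] "found" : N/S
      [4,5] "this" : (N/(S/NP))\PP
    [5,8] S/NP   <
      [5,6] "which" : N
      [6,8] (S/NP)\N   >
        [6,7] "river" : ((S/NP)\N)/NP
        [7,8] "idea" : NP

N/(S/NP)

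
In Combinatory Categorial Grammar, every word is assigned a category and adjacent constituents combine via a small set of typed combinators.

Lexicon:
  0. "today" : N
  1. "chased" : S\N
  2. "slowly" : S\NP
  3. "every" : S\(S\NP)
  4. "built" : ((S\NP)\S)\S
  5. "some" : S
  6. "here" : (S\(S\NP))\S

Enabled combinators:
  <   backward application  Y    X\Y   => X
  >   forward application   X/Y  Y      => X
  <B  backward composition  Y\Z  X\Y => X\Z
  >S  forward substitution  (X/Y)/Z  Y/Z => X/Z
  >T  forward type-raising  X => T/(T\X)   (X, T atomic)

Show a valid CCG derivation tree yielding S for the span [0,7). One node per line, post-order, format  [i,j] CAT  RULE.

[0,7] S   <
  [0,5] S\NP   <
    [0,2] S   <
      [0,1] "today" : N
      [1,2] "chased" : S\N
    [2,5] (S\NP)\S   <
      [2,4] S   <
        [2,3] "slowly" : S\NP
        [3,4] "every" : S\(S\NP)
      [4,5] "built" : ((S\NP)\S)\S
  [5,7] S\(S\NP)   <
    [5,6] "some" : S
    [6,7] "here" : (S\(S\NP))\S

[0,1] N  lex  "today"
[1,2] S\N  lex  "chased"
[0,2] S  <  k=1
[2,3] S\NP  lex  "slowly"
[3,4] S\(S\NP)  lex  "every"
[2,4] S  <  k=3
[4,5] ((S\NP)\S)\S  lex  "built"
[2,5] (S\NP)\S  <  k=4
[0,5] S\NP  <  k=2
[5,6] S  lex  "some"
[6,7] (S\(S\NP))\S  lex  "here"
[5,7] S\(S\NP)  <  k=6
[0,7] S  <  k=5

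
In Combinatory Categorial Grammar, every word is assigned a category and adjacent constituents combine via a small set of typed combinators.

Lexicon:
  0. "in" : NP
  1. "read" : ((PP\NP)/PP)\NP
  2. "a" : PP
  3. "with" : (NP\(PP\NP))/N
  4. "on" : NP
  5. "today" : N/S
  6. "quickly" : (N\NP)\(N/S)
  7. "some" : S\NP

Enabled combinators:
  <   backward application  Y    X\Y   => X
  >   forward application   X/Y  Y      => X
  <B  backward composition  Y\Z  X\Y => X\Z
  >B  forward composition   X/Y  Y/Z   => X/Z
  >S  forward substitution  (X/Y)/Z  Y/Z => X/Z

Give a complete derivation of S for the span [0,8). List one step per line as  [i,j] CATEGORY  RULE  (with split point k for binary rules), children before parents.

[0,8] S   <
  [0,7] NP   <
    [0,3] PP\NP   >
      [0,2] (PP\NP)/PP   <
        [0,1] "in" : NP
        [1,2] "read" : ((PP\NP)/PP)\NP
      [2,3] "a" : PP
    [3,7] NP\(PP\NP)   >
      [3,4] "with" : (NP\(PP\NP))/N
      [4,7] N   <
        [4,5] "on" : NP
        [5,7] N\NP   <
          [5,6] "today" : N/S
          [6,7] "quickly" : (N\NP)\(N/S)
  [7,8] "some" : S\NP

[0,1] NP  lex  "in"
[1,2] ((PP\NP)/PP)\NP  lex  "read"
[0,2] (PP\NP)/PP  <  k=1
[2,3] PP  lex  "a"
[0,3] PP\NP  >  k=2
[3,4] (NP\(PP\NP))/N  lex  "with"
[4,5] NP  lex  "on"
[5,6] N/S  lex  "today"
[6,7] (N\NP)\(N/S)  lex  "quickly"
[5,7] N\NP  <  k=6
[4,7] N  <  k=5
[3,7] NP\(PP\NP)  >  k=4
[0,7] NP  <  k=3
[7,8] S\NP  lex  "some"
[0,8] S  <  k=7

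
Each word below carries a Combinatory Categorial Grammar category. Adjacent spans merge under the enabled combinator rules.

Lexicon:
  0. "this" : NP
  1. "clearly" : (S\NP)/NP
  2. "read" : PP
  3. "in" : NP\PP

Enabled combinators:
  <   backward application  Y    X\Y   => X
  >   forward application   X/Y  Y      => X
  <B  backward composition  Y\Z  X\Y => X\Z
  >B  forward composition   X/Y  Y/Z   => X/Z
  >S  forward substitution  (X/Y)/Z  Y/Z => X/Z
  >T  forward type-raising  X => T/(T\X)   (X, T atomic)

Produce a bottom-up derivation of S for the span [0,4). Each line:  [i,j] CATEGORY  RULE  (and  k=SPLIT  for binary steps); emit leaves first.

[0,4] S   <
  [0,1] "this" : NP
  [1,4] S\NP   >
    [1,2] "clearly" : (S\NP)/NP
    [2,4] NP   >
      [2,3] NP/(NP\PP)   >T
        [2,3] "read" : PP
      [3,4] "in" : NP\PP

[0,1] NP  lex  "this"
[1,2] (S\NP)/NP  lex  "clearly"
[2,3] PP  lex  "read"
[2,3] NP/(NP\PP)  >T
[3,4] NP\PP  lex  "in"
[2,4] NP  >  k=3
[1,4] S\NP  >  k=2
[0,4] S  <  k=1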